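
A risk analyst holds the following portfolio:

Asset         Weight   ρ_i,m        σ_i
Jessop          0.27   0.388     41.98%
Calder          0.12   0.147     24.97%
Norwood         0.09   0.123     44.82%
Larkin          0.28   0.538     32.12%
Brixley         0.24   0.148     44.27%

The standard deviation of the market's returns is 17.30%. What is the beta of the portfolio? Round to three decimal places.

0.679

β_Jessop = 0.388 × 41.98% / 17.30% = 0.9415
β_Calder = 0.147 × 24.97% / 17.30% = 0.2122
β_Norwood = 0.123 × 44.82% / 17.30% = 0.3187
β_Larkin = 0.538 × 32.12% / 17.30% = 0.9989
β_Brixley = 0.148 × 44.27% / 17.30% = 0.3787
β_P = Σ w_i β_i = 0.27×0.9415 + 0.12×0.2122 + 0.09×0.3187 + 0.28×0.9989 + 0.24×0.3787 = 0.6789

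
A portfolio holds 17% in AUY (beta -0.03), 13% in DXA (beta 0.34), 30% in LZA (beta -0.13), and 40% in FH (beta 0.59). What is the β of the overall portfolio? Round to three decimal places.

β_P = Σ w_i β_i = 0.17×-0.03 + 0.13×0.34 + 0.30×-0.13 + 0.40×0.59 = 0.2361

0.236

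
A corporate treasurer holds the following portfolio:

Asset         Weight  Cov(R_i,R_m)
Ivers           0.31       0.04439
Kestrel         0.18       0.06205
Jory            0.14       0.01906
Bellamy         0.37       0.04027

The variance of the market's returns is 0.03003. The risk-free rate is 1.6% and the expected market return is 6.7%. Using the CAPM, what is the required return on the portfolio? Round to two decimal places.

β_Ivers = 0.04439 / 0.03003 = 1.4782
β_Kestrel = 0.06205 / 0.03003 = 2.0663
β_Jory = 0.01906 / 0.03003 = 0.6347
β_Bellamy = 0.04027 / 0.03003 = 1.3410
β_P = Σ w_i β_i = 0.31×1.4782 + 0.18×2.0663 + 0.14×0.6347 + 0.37×1.3410 = 1.4152
MRP = 6.7% − 1.6% = 5.10%
E(R_P) = R_f + β_P × MRP = 1.6% + 1.4152 × 5.1% = 8.82%

8.82%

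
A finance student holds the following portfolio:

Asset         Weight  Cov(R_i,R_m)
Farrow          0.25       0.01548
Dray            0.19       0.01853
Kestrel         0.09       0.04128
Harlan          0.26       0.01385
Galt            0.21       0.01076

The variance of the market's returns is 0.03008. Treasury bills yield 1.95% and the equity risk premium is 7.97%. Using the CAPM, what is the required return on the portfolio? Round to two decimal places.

6.45%

β_Farrow = 0.01548 / 0.03008 = 0.5146
β_Dray = 0.01853 / 0.03008 = 0.6160
β_Kestrel = 0.04128 / 0.03008 = 1.3723
β_Harlan = 0.01385 / 0.03008 = 0.4604
β_Galt = 0.01076 / 0.03008 = 0.3577
β_P = Σ w_i β_i = 0.25×0.5146 + 0.19×0.6160 + 0.09×1.3723 + 0.26×0.4604 + 0.21×0.3577 = 0.5640
E(R_P) = R_f + β_P × MRP = 1.95% + 0.5640 × 7.97% = 6.45%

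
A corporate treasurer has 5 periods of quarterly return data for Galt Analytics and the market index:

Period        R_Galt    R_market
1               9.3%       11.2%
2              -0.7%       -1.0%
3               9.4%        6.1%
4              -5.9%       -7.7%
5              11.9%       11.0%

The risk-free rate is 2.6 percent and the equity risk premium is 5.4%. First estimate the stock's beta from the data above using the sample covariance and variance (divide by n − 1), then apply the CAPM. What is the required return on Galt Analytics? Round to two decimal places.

Mean R_i = (9.3 − 0.7 + 9.4 − 5.9 + 11.9) / 5 = 4.8000%
Mean R_m = (11.2 − 1.0 + 6.1 − 7.7 + 11.0) / 5 = 3.9200%
Σ(R_i − R̄_i)(R_m − R̄_m) = 244.4500  ⇒  Cov = 244.4500 / 4 = 61.1125
Σ(R_m − R̄_m)² = 267.1080  ⇒  Var(R_m) = 267.1080 / 4 = 66.7770
β = Cov / Var(R_m) = 61.1125 / 66.7770 = 0.9152
E(R) = R_f + β × MRP = 2.6% + 0.9152 × 5.4% = 7.54%

7.54%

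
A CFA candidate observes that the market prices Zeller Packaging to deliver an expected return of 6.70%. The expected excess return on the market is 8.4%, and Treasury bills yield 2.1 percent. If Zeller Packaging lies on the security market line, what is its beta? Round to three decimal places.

β = (E(R) − R_f) / MRP = (6.70% − 2.1%) / 8.4% = 4.60% / 8.4% = 0.548

0.548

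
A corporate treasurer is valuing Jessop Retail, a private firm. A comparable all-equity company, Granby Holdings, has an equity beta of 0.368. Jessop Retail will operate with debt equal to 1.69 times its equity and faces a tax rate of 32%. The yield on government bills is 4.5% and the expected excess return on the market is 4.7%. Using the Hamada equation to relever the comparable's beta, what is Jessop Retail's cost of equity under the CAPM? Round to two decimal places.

β_L = β_U × [1 + (1 − t)(D/E)] = 0.368 × [1 + (1 − 0.32) × 1.69]
    = 0.368 × [1 + 0.68 × 1.69] = 0.368 × 2.1492 = 0.7909
E(R) = R_f + β_L × MRP = 4.5% + 0.7909 × 4.7% = 8.22%

8.22%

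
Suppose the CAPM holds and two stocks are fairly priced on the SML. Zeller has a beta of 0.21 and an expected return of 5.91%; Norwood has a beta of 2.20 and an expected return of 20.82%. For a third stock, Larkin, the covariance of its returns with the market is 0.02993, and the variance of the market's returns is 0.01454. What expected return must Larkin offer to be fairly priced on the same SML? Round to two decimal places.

19.76%

MRP = (20.82% − 5.91%) / (2.20 − 0.21) = 7.4925%
R_f = 5.91% − 0.21 × 7.4925% = 4.3366%
β_Larkin = Cov / Var(R_m) = 0.02993 / 0.01454 = 2.0585
E(R_Larkin) = R_f + β × MRP = 4.3366% + 2.0585 × 7.4925% = 19.76%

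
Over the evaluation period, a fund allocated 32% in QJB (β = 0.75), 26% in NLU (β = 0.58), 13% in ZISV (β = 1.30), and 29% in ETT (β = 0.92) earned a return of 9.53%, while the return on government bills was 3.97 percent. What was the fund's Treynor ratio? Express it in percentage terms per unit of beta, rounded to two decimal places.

β_P = 0.32×0.75 + 0.26×0.58 + 0.13×1.30 + 0.29×0.92 = 0.8266
Treynor = (R_P − R_f) / β_P = (9.53% − 3.97%) / 0.8266 = 5.56% / 0.8266 = 6.73%

6.73%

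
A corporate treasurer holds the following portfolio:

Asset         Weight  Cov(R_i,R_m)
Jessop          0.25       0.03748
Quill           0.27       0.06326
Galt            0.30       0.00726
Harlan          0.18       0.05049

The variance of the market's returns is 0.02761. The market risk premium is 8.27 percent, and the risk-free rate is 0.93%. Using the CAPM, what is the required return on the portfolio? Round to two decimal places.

12.23%

β_Jessop = 0.03748 / 0.02761 = 1.3575
β_Quill = 0.06326 / 0.02761 = 2.2912
β_Galt = 0.00726 / 0.02761 = 0.2629
β_Harlan = 0.05049 / 0.02761 = 1.8287
β_P = Σ w_i β_i = 0.25×1.3575 + 0.27×2.2912 + 0.30×0.2629 + 0.18×1.8287 = 1.3660
E(R_P) = R_f + β_P × MRP = 0.93% + 1.3660 × 8.27% = 12.23%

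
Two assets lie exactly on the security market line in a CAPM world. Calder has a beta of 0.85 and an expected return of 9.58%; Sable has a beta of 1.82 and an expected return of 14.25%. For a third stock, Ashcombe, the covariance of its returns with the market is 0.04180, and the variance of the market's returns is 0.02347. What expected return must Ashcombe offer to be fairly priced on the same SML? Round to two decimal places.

14.06%

MRP = (14.25% − 9.58%) / (1.82 − 0.85) = 4.8144%
R_f = 9.58% − 0.85 × 4.8144% = 5.4878%
β_Ashcombe = Cov / Var(R_m) = 0.04180 / 0.02347 = 1.7810
E(R_Ashcombe) = R_f + β × MRP = 5.4878% + 1.7810 × 4.8144% = 14.06%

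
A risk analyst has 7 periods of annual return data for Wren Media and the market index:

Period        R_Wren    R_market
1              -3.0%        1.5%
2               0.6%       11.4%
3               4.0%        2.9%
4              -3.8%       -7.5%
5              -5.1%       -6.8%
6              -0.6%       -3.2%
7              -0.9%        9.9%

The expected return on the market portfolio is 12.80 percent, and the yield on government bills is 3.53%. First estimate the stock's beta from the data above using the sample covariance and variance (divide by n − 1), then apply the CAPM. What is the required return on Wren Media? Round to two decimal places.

5.71%

Mean R_i = (-3.0 + 0.6 + 4.0 − 3.8 − 5.1 − 0.6 − 0.9) / 7 = -1.2571%
Mean R_m = (1.5 + 11.4 + 2.9 − 7.5 − 6.8 − 3.2 + 9.9) / 7 = 1.1714%
Σ(R_i − R̄_i)(R_m − R̄_m) = 80.4386  ⇒  Cov = 80.4386 / 6 = 13.4064
Σ(R_m − R̄_m)² = 341.7543  ⇒  Var(R_m) = 341.7543 / 6 = 56.9591
β = Cov / Var(R_m) = 13.4064 / 56.9591 = 0.2354
MRP = 12.80% − 3.53% = 9.27%
E(R) = R_f + β × MRP = 3.53% + 0.2354 × 9.27% = 5.71%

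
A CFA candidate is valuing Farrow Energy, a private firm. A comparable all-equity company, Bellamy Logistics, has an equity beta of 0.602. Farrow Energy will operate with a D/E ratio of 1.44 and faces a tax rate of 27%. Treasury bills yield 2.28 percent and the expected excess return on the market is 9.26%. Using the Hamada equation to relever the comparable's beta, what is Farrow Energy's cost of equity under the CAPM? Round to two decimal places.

β_L = β_U × [1 + (1 − t)(D/E)] = 0.602 × [1 + (1 − 0.27) × 1.44]
    = 0.602 × [1 + 0.73 × 1.44] = 0.602 × 2.0512 = 1.2348
E(R) = R_f + β_L × MRP = 2.28% + 1.2348 × 9.26% = 13.71%

13.71%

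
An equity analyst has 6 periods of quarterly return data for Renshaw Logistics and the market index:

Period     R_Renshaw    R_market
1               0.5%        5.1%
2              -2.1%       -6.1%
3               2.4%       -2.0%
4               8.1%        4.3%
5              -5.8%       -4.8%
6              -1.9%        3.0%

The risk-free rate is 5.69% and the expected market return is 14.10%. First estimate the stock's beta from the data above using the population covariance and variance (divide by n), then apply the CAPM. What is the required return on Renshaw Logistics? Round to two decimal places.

Mean R_i = (0.5 − 2.1 + 2.4 + 8.1 − 5.8 − 1.9) / 6 = 0.2000%
Mean R_m = (5.1 − 6.1 − 2.0 + 4.3 − 4.8 + 3.0) / 6 = -0.0833%
Σ(R_i − R̄_i)(R_m − R̄_m) = 67.6300  ⇒  Cov = 67.6300 / 6 = 11.2717
Σ(R_m − R̄_m)² = 117.7083  ⇒  Var(R_m) = 117.7083 / 6 = 19.6181
β = Cov / Var(R_m) = 11.2717 / 19.6181 = 0.5746
MRP = 14.10% − 5.69% = 8.41%
E(R) = R_f + β × MRP = 5.69% + 0.5746 × 8.41% = 10.52%

10.52%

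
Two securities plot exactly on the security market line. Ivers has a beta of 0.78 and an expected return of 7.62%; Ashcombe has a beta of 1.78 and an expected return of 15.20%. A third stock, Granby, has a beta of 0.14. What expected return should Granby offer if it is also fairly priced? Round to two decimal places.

2.77%

MRP (SML slope) = (15.20% − 7.62%) / (1.78 − 0.78) = 7.58% / 1.00 = 7.5800%
R_f (intercept) = 7.62% − 0.78 × 7.5800% = 1.7076%
E(R_Granby) = R_f + β × MRP = 1.7076% + 0.14 × 7.5800% = 2.77%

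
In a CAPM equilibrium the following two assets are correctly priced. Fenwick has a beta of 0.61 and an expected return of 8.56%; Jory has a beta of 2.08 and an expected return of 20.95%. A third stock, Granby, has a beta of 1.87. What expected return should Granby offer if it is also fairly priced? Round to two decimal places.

MRP (SML slope) = (20.95% − 8.56%) / (2.08 − 0.61) = 12.39% / 1.47 = 8.4286%
R_f (intercept) = 8.56% − 0.61 × 8.4286% = 3.4186%
E(R_Granby) = R_f + β × MRP = 3.4186% + 1.87 × 8.4286% = 19.18%

19.18%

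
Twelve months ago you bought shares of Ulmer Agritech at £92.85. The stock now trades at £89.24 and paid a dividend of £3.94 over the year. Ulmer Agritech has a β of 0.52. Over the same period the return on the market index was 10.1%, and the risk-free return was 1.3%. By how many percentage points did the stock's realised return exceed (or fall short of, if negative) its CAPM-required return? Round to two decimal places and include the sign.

-5.52%

Realised HPR = (P1 + D1 − P0) / P0 = (89.24 + 3.94 − 92.85) / 92.85 = 0.33 / 92.85 = 0.3554%
MRP = 10.1% − 1.3% = 8.80%
CAPM required = R_f + β·MRP = 1.3% + 0.52 × 8.8% = 5.8760%
α = realised − required = 0.3554% − 5.8760% = -5.52%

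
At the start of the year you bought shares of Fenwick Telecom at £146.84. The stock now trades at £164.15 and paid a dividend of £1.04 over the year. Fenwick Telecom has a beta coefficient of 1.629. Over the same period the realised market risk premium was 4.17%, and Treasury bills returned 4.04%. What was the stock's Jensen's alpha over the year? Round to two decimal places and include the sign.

Realised HPR = (P1 + D1 − P0) / P0 = (164.15 + 1.04 − 146.84) / 146.84 = 18.35 / 146.84 = 12.4966%
CAPM required = R_f + β·MRP = 4.04% + 1.629 × 4.17% = 10.83293%
α = realised − required = 12.4966% − 10.83293% = +1.66%

+1.66%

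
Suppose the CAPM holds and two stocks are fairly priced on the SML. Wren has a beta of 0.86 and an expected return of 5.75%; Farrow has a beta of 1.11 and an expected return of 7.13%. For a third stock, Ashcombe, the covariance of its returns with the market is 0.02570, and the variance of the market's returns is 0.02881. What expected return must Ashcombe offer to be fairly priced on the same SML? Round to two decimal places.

5.93%

MRP = (7.13% − 5.75%) / (1.11 − 0.86) = 5.5200%
R_f = 5.75% − 0.86 × 5.5200% = 1.0028%
β_Ashcombe = Cov / Var(R_m) = 0.02570 / 0.02881 = 0.8921
E(R_Ashcombe) = R_f + β × MRP = 1.0028% + 0.8921 × 5.5200% = 5.93%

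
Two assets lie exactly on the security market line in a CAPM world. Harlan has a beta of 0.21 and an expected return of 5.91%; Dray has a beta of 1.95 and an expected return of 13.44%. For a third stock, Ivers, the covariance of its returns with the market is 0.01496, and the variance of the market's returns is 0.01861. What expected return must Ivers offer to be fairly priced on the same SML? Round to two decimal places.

MRP = (13.44% − 5.91%) / (1.95 − 0.21) = 4.3276%
R_f = 5.91% − 0.21 × 4.3276% = 5.0012%
β_Ivers = Cov / Var(R_m) = 0.01496 / 0.01861 = 0.8039
E(R_Ivers) = R_f + β × MRP = 5.0012% + 0.8039 × 4.3276% = 8.48%

8.48%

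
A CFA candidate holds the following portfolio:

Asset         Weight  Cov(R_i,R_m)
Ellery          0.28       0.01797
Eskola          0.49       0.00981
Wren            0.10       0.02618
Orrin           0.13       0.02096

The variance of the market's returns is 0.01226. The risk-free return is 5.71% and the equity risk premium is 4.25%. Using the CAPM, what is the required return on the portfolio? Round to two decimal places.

β_Ellery = 0.01797 / 0.01226 = 1.4657
β_Eskola = 0.00981 / 0.01226 = 0.8002
β_Wren = 0.02618 / 0.01226 = 2.1354
β_Orrin = 0.02096 / 0.01226 = 1.7096
β_P = Σ w_i β_i = 0.28×1.4657 + 0.49×0.8002 + 0.10×2.1354 + 0.13×1.7096 = 1.2383
E(R_P) = R_f + β_P × MRP = 5.71% + 1.2383 × 4.25% = 10.97%

10.97%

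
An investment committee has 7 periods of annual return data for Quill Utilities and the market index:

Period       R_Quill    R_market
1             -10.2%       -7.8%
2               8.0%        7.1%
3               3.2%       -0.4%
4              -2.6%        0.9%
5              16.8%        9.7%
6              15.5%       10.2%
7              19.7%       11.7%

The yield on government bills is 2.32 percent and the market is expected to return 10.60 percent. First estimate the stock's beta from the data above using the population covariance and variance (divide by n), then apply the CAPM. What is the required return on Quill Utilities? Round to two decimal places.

Mean R_i = (-10.2 + 8.0 + 3.2 − 2.6 + 16.8 + 15.5 + 19.7) / 7 = 7.2000%
Mean R_m = (-7.8 + 7.1 − 0.4 + 0.9 + 9.7 + 10.2 + 11.7) / 7 = 4.4857%
Σ(R_i − R̄_i)(R_m − R̄_m) = 458.2100  ⇒  Cov = 458.2100 / 7 = 65.4586
Σ(R_m − R̄_m)² = 306.3886  ⇒  Var(R_m) = 306.3886 / 7 = 43.7698
β = Cov / Var(R_m) = 65.4586 / 43.7698 = 1.4955
MRP = 10.60% − 2.32% = 8.28%
E(R) = R_f + β × MRP = 2.32% + 1.4955 × 8.28% = 14.70%

14.70%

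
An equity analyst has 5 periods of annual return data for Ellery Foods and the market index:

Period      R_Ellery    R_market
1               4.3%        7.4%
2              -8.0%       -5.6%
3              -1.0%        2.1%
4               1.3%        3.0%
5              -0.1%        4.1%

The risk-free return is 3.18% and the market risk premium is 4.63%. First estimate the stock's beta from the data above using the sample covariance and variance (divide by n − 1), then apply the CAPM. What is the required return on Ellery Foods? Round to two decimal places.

7.49%

Mean R_i = (4.3 − 8.0 − 1.0 + 1.3 − 0.1) / 5 = -0.7000%
Mean R_m = (7.4 − 5.6 + 2.1 + 3.0 + 4.1) / 5 = 2.2000%
Σ(R_i − R̄_i)(R_m − R̄_m) = 85.7100  ⇒  Cov = 85.7100 / 4 = 21.4275
Σ(R_m − R̄_m)² = 92.1400  ⇒  Var(R_m) = 92.1400 / 4 = 23.0350
β = Cov / Var(R_m) = 21.4275 / 23.0350 = 0.9302
E(R) = R_f + β × MRP = 3.18% + 0.9302 × 4.63% = 7.49%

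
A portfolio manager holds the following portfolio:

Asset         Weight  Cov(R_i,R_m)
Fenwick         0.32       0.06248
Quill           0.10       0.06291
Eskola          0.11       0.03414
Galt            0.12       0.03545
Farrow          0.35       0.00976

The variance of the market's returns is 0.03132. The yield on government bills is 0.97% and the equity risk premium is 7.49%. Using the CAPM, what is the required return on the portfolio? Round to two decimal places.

β_Fenwick = 0.06248 / 0.03132 = 1.9949
β_Quill = 0.06291 / 0.03132 = 2.0086
β_Eskola = 0.03414 / 0.03132 = 1.0900
β_Galt = 0.03545 / 0.03132 = 1.1319
β_Farrow = 0.00976 / 0.03132 = 0.3116
β_P = Σ w_i β_i = 0.32×1.9949 + 0.10×2.0086 + 0.11×1.0900 + 0.12×1.1319 + 0.35×0.3116 = 1.2040
E(R_P) = R_f + β_P × MRP = 0.97% + 1.2040 × 7.49% = 9.99%

9.99%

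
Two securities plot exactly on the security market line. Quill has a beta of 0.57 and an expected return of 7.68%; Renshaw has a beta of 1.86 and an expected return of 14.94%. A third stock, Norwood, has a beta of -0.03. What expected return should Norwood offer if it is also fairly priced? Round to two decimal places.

MRP (SML slope) = (14.94% − 7.68%) / (1.86 − 0.57) = 7.26% / 1.29 = 5.6279%
R_f (intercept) = 7.68% − 0.57 × 5.6279% = 4.4721%
E(R_Norwood) = R_f + β × MRP = 4.4721% + -0.03 × 5.6279% = 4.30%

4.30%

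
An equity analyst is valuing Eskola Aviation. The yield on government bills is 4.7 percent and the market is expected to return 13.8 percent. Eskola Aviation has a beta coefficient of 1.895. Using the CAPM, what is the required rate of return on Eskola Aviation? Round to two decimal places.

Market risk premium = E(R_m) − R_f = 13.8% − 4.7% = 9.10%
E(R) = R_f + β × MRP = 4.7% + 1.895 × 9.1% = 21.94%

21.94%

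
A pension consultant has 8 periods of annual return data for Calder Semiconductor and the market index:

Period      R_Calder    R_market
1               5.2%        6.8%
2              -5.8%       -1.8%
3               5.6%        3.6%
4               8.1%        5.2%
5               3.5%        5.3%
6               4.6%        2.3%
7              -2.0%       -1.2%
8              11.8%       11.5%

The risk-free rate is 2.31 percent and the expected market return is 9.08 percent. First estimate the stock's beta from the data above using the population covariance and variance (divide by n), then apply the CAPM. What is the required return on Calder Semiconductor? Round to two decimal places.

Mean R_i = (5.2 − 5.8 + 5.6 + 8.1 + 3.5 + 4.6 − 2.0 + 11.8) / 8 = 3.8750%
Mean R_m = (6.8 − 1.8 + 3.6 + 5.2 + 5.3 + 2.3 − 1.2 + 11.5) / 8 = 3.9625%
Σ(R_i − R̄_i)(R_m − R̄_m) = 152.4725  ⇒  Cov = 152.4725 / 8 = 19.0591
Σ(R_m − R̄_m)² = 130.9388  ⇒  Var(R_m) = 130.9388 / 8 = 16.3674
β = Cov / Var(R_m) = 19.0591 / 16.3674 = 1.1645
MRP = 9.08% − 2.31% = 6.77%
E(R) = R_f + β × MRP = 2.31% + 1.1645 × 6.77% = 10.19%

10.19%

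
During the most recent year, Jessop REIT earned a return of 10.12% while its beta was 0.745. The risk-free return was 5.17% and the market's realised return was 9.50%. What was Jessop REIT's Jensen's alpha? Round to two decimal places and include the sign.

Market excess return = 9.50% − 5.17% = 4.33%
CAPM benchmark = R_f + β(R_m − R_f) = 5.17% + 0.745 × 4.33% = 8.39585%
α = actual − benchmark = 10.12% − 8.39585% = +1.72%

+1.72%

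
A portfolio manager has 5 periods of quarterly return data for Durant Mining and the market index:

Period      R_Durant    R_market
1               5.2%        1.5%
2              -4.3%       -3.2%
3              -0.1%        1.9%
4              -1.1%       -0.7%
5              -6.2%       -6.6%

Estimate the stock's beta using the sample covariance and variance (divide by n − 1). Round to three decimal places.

Mean R_i = (5.2 − 4.3 − 0.1 − 1.1 − 6.2) / 5 = -1.3000%
Mean R_m = (1.5 − 3.2 + 1.9 − 0.7 − 6.6) / 5 = -1.4200%
Σ(R_i − R̄_i)(R_m − R̄_m) = 53.8300  ⇒  Cov = 53.8300 / 4 = 13.4575
Σ(R_m − R̄_m)² = 50.0680  ⇒  Var(R_m) = 50.0680 / 4 = 12.5170
β = Cov / Var(R_m) = 13.4575 / 12.5170 = 1.0751

1.075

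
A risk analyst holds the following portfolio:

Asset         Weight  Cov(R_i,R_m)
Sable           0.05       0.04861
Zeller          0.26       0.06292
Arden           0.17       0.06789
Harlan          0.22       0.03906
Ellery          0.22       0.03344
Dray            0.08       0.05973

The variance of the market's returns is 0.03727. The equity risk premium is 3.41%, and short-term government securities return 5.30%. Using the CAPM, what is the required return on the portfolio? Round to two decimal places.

9.97%

β_Sable = 0.04861 / 0.03727 = 1.3043
β_Zeller = 0.06292 / 0.03727 = 1.6882
β_Arden = 0.06789 / 0.03727 = 1.8216
β_Harlan = 0.03906 / 0.03727 = 1.0480
β_Ellery = 0.03344 / 0.03727 = 0.8972
β_Dray = 0.05973 / 0.03727 = 1.6026
β_P = Σ w_i β_i = 0.05×1.3043 + 0.26×1.6882 + 0.17×1.8216 + 0.22×1.0480 + 0.22×0.8972 + 0.08×1.6026 = 1.3700
E(R_P) = R_f + β_P × MRP = 5.30% + 1.3700 × 3.41% = 9.97%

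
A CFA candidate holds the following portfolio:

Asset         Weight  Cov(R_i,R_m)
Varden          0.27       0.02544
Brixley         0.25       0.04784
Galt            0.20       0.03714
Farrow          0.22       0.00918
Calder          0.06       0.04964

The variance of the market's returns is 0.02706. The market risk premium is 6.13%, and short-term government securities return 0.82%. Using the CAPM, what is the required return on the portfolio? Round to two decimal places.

β_Varden = 0.02544 / 0.02706 = 0.9401
β_Brixley = 0.04784 / 0.02706 = 1.7679
β_Galt = 0.03714 / 0.02706 = 1.3725
β_Farrow = 0.00918 / 0.02706 = 0.3392
β_Calder = 0.04964 / 0.02706 = 1.8344
β_P = Σ w_i β_i = 0.27×0.9401 + 0.25×1.7679 + 0.20×1.3725 + 0.22×0.3392 + 0.06×1.8344 = 1.1550
E(R_P) = R_f + β_P × MRP = 0.82% + 1.1550 × 6.13% = 7.90%

7.90%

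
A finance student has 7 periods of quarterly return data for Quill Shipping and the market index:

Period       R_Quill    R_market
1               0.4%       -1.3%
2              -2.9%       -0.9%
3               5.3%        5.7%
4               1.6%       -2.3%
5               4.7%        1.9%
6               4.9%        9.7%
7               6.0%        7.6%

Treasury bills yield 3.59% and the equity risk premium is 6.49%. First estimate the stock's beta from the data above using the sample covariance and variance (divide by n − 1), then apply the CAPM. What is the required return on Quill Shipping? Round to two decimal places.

7.04%

Mean R_i = (0.4 − 2.9 + 5.3 + 1.6 + 4.7 + 4.9 + 6.0) / 7 = 2.8571%
Mean R_m = (-1.3 − 0.9 + 5.7 − 2.3 + 1.9 + 9.7 + 7.6) / 7 = 2.9143%
Σ(R_i − R̄_i)(R_m − R̄_m) = 72.3943  ⇒  Cov = 72.3943 / 6 = 12.0657
Σ(R_m − R̄_m)² = 136.2886  ⇒  Var(R_m) = 136.2886 / 6 = 22.7148
β = Cov / Var(R_m) = 12.0657 / 22.7148 = 0.5312
E(R) = R_f + β × MRP = 3.59% + 0.5312 × 6.49% = 7.04%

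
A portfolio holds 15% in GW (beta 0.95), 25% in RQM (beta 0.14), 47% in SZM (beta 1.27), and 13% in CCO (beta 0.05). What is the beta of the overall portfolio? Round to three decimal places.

β_P = Σ w_i β_i = 0.15×0.95 + 0.25×0.14 + 0.47×1.27 + 0.13×0.05 = 0.7809

0.781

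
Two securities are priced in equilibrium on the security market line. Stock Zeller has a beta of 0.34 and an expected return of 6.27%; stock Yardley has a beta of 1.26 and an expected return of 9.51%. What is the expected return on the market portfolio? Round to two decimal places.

Both satisfy E(R) = R_f + β·MRP, so the slope of the SML is
MRP = (9.51% − 6.27%) / (1.26 − 0.34) = 3.24% / 0.92 = 3.5217%
R_f = E(R_Zeller) − β_Zeller·MRP = 6.27% − 0.34 × 3.5217% = 5.0726%
E(R_m) = R_f + MRP = 5.0726% + 3.5217% = 8.59%

8.59%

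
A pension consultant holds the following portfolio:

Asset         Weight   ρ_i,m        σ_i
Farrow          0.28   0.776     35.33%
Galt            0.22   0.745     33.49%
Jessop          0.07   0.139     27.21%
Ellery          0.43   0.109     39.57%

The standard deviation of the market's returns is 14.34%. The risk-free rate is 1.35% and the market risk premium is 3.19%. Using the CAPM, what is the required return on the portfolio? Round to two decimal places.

β_Farrow = 0.776 × 35.33% / 14.34% = 1.9119
β_Galt = 0.745 × 33.49% / 14.34% = 1.7399
β_Jessop = 0.139 × 27.21% / 14.34% = 0.2638
β_Ellery = 0.109 × 39.57% / 14.34% = 0.3008
β_P = Σ w_i β_i = 0.28×1.9119 + 0.22×1.7399 + 0.07×0.2638 + 0.43×0.3008 = 1.0659
E(R_P) = R_f + β_P × MRP = 1.35% + 1.0659 × 3.19% = 4.75%

4.75%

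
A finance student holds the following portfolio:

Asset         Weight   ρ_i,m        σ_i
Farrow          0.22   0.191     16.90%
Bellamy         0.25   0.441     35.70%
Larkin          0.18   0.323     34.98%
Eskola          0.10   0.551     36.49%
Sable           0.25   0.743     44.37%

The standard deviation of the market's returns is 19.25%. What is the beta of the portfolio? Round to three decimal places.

0.880

β_Farrow = 0.191 × 16.90% / 19.25% = 0.1677
β_Bellamy = 0.441 × 35.70% / 19.25% = 0.8179
β_Larkin = 0.323 × 34.98% / 19.25% = 0.5869
β_Eskola = 0.551 × 36.49% / 19.25% = 1.0445
β_Sable = 0.743 × 44.37% / 19.25% = 1.7126
β_P = Σ w_i β_i = 0.22×0.1677 + 0.25×0.8179 + 0.18×0.5869 + 0.10×1.0445 + 0.25×1.7126 = 0.8796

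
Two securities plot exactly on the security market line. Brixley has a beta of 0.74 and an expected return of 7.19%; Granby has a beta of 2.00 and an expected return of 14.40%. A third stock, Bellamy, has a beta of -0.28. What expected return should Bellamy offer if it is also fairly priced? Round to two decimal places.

1.35%

MRP (SML slope) = (14.40% − 7.19%) / (2.00 − 0.74) = 7.21% / 1.26 = 5.7222%
R_f (intercept) = 7.19% − 0.74 × 5.7222% = 2.9556%
E(R_Bellamy) = R_f + β × MRP = 2.9556% + -0.28 × 5.7222% = 1.35%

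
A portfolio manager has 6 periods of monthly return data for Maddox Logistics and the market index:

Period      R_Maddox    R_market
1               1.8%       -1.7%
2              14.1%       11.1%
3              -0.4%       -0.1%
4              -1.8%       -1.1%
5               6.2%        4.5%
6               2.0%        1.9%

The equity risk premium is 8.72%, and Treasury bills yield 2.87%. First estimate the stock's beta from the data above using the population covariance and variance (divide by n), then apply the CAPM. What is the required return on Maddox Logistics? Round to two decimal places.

12.96%

Mean R_i = (1.8 + 14.1 − 0.4 − 1.8 + 6.2 + 2.0) / 6 = 3.6500%
Mean R_m = (-1.7 + 11.1 − 0.1 − 1.1 + 4.5 + 1.9) / 6 = 2.4333%
Σ(R_i − R̄_i)(R_m − R̄_m) = 133.8800  ⇒  Cov = 133.8800 / 6 = 22.3133
Σ(R_m − R̄_m)² = 115.6533  ⇒  Var(R_m) = 115.6533 / 6 = 19.2756
β = Cov / Var(R_m) = 22.3133 / 19.2756 = 1.1576
E(R) = R_f + β × MRP = 2.87% + 1.1576 × 8.72% = 12.96%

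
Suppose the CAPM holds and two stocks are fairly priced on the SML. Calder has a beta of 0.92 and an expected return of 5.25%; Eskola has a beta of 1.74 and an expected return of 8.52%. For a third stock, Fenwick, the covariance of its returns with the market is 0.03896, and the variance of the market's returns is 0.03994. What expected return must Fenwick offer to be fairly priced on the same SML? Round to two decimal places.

5.47%

MRP = (8.52% − 5.25%) / (1.74 − 0.92) = 3.9878%
R_f = 5.25% − 0.92 × 3.9878% = 1.5812%
β_Fenwick = Cov / Var(R_m) = 0.03896 / 0.03994 = 0.9755
E(R_Fenwick) = R_f + β × MRP = 1.5812% + 0.9755 × 3.9878% = 5.47%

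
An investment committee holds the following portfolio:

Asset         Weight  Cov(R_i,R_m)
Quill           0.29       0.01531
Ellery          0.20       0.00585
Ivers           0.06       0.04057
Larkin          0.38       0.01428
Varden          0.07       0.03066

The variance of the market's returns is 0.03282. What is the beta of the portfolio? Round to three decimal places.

β_Quill = 0.01531 / 0.03282 = 0.4665
β_Ellery = 0.00585 / 0.03282 = 0.1782
β_Ivers = 0.04057 / 0.03282 = 1.2361
β_Larkin = 0.01428 / 0.03282 = 0.4351
β_Varden = 0.03066 / 0.03282 = 0.9342
β_P = Σ w_i β_i = 0.29×0.4665 + 0.20×0.1782 + 0.06×1.2361 + 0.38×0.4351 + 0.07×0.9342 = 0.4758

0.476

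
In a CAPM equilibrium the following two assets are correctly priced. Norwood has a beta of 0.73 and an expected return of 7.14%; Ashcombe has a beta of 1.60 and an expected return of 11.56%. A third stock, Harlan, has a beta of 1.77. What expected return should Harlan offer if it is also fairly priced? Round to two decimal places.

12.42%

MRP (SML slope) = (11.56% − 7.14%) / (1.60 − 0.73) = 4.42% / 0.87 = 5.0805%
R_f (intercept) = 7.14% − 0.73 × 5.0805% = 3.4312%
E(R_Harlan) = R_f + β × MRP = 3.4312% + 1.77 × 5.0805% = 12.42%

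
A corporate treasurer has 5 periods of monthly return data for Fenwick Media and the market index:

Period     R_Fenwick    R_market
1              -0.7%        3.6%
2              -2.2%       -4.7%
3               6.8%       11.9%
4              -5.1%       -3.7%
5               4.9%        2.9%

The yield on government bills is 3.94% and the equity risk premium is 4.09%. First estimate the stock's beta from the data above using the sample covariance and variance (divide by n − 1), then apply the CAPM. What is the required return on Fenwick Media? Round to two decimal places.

Mean R_i = (-0.7 − 2.2 + 6.8 − 5.1 + 4.9) / 5 = 0.7400%
Mean R_m = (3.6 − 4.7 + 11.9 − 3.7 + 2.9) / 5 = 2.0000%
Σ(R_i − R̄_i)(R_m − R̄_m) = 114.4200  ⇒  Cov = 114.4200 / 4 = 28.6050
Σ(R_m − R̄_m)² = 178.7600  ⇒  Var(R_m) = 178.7600 / 4 = 44.6900
β = Cov / Var(R_m) = 28.6050 / 44.6900 = 0.6401
E(R) = R_f + β × MRP = 3.94% + 0.6401 × 4.09% = 6.56%

6.56%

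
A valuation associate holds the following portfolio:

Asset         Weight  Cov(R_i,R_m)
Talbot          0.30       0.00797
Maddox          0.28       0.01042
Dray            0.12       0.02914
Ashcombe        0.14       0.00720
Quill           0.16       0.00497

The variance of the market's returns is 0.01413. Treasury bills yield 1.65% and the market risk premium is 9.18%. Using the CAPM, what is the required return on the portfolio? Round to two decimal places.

β_Talbot = 0.00797 / 0.01413 = 0.5640
β_Maddox = 0.01042 / 0.01413 = 0.7374
β_Dray = 0.02914 / 0.01413 = 2.0623
β_Ashcombe = 0.00720 / 0.01413 = 0.5096
β_Quill = 0.00497 / 0.01413 = 0.3517
β_P = Σ w_i β_i = 0.30×0.5640 + 0.28×0.7374 + 0.12×2.0623 + 0.14×0.5096 + 0.16×0.3517 = 0.7508
E(R_P) = R_f + β_P × MRP = 1.65% + 0.7508 × 9.18% = 8.54%

8.54%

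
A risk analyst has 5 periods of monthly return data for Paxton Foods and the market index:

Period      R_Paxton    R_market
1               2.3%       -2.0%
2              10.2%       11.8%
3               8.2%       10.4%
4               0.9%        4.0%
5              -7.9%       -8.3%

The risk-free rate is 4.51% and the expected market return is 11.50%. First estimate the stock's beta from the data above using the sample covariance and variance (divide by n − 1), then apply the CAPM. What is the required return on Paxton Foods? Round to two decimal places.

Mean R_i = (2.3 + 10.2 + 8.2 + 0.9 − 7.9) / 5 = 2.7400%
Mean R_m = (-2.0 + 11.8 + 10.4 + 4.0 − 8.3) / 5 = 3.1800%
Σ(R_i − R̄_i)(R_m − R̄_m) = 226.6440  ⇒  Cov = 226.6440 / 4 = 56.6610
Σ(R_m − R̄_m)² = 285.7280  ⇒  Var(R_m) = 285.7280 / 4 = 71.4320
β = Cov / Var(R_m) = 56.6610 / 71.4320 = 0.7932
MRP = 11.50% − 4.51% = 6.99%
E(R) = R_f + β × MRP = 4.51% + 0.7932 × 6.99% = 10.05%

10.05%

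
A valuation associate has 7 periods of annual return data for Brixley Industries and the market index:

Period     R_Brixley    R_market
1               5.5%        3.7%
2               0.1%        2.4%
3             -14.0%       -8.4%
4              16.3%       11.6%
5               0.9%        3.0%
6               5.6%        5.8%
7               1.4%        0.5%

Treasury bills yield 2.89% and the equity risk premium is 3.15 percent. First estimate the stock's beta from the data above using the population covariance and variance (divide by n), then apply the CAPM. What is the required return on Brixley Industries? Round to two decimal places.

7.53%

Mean R_i = (5.5 + 0.1 − 14.0 + 16.3 + 0.9 + 5.6 + 1.4) / 7 = 2.2571%
Mean R_m = (3.7 + 2.4 − 8.4 + 11.6 + 3.0 + 5.8 + 0.5) / 7 = 2.6571%
Σ(R_i − R̄_i)(R_m − R̄_m) = 321.1671  ⇒  Cov = 321.1671 / 7 = 45.8810
Σ(R_m − R̄_m)² = 218.0371  ⇒  Var(R_m) = 218.0371 / 7 = 31.1482
β = Cov / Var(R_m) = 45.8810 / 31.1482 = 1.4730
E(R) = R_f + β × MRP = 2.89% + 1.4730 × 3.15% = 7.53%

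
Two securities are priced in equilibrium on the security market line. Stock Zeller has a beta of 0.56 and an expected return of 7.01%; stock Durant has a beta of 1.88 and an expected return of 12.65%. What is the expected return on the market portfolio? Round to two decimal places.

Both satisfy E(R) = R_f + β·MRP, so the slope of the SML is
MRP = (12.65% − 7.01%) / (1.88 − 0.56) = 5.64% / 1.32 = 4.2727%
R_f = E(R_Zeller) − β_Zeller·MRP = 7.01% − 0.56 × 4.2727% = 4.6173%
E(R_m) = R_f + MRP = 4.6173% + 4.2727% = 8.89%

8.89%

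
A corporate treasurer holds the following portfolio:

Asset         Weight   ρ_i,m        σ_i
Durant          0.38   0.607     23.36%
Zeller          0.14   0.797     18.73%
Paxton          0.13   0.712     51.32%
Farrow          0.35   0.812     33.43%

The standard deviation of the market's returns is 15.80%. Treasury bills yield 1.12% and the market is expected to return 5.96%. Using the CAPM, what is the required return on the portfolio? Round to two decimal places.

7.78%

β_Durant = 0.607 × 23.36% / 15.80% = 0.8974
β_Zeller = 0.797 × 18.73% / 15.80% = 0.9448
β_Paxton = 0.712 × 51.32% / 15.80% = 2.3126
β_Farrow = 0.812 × 33.43% / 15.80% = 1.7180
β_P = Σ w_i β_i = 0.38×0.8974 + 0.14×0.9448 + 0.13×2.3126 + 0.35×1.7180 = 1.3752
MRP = 5.96% − 1.12% = 4.84%
E(R_P) = R_f + β_P × MRP = 1.12% + 1.3752 × 4.84% = 7.78%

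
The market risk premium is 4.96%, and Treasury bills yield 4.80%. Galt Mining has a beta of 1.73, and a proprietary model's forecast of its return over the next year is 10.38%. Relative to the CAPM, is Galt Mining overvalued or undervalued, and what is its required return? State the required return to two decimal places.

Required return = R_f + β·MRP = 4.80% + 1.73 × 4.96% = 13.38%
Forecast 10.38% < required 13.38% → the stock plots below the SML → overvalued.

Overvalued; required return 13.38%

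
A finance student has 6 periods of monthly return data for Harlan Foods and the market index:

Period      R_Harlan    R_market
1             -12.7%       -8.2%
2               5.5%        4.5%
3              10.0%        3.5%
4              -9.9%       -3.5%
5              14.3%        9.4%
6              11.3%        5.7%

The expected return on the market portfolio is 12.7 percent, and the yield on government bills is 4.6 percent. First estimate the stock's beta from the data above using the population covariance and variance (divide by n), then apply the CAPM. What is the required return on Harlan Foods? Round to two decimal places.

Mean R_i = (-12.7 + 5.5 + 10.0 − 9.9 + 14.3 + 11.3) / 6 = 3.0833%
Mean R_m = (-8.2 + 4.5 + 3.5 − 3.5 + 9.4 + 5.7) / 6 = 1.9000%
Σ(R_i − R̄_i)(R_m − R̄_m) = 362.2200  ⇒  Cov = 362.2200 / 6 = 60.3700
Σ(R_m − R̄_m)² = 211.1800  ⇒  Var(R_m) = 211.1800 / 6 = 35.1967
β = Cov / Var(R_m) = 60.3700 / 35.1967 = 1.7152
MRP = 12.7% − 4.6% = 8.10%
E(R) = R_f + β × MRP = 4.6% + 1.7152 × 8.1% = 18.49%

18.49%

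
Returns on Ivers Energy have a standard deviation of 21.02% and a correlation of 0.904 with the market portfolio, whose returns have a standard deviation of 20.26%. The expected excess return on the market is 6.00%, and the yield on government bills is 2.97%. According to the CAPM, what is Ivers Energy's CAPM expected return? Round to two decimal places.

8.60%

β = ρ × σ_i / σ_m = 0.904 × 21.02% / 20.26% = 0.9379
E(R) = 2.97% + 0.9379 × 6.00% = 8.60%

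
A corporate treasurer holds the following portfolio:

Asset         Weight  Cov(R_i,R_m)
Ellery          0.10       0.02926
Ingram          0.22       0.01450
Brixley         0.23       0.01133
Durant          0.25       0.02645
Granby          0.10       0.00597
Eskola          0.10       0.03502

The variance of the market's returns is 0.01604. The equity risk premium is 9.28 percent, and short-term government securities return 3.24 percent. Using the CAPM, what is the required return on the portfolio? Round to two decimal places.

β_Ellery = 0.02926 / 0.01604 = 1.8242
β_Ingram = 0.01450 / 0.01604 = 0.9040
β_Brixley = 0.01133 / 0.01604 = 0.7064
β_Durant = 0.02645 / 0.01604 = 1.6490
β_Granby = 0.00597 / 0.01604 = 0.3722
β_Eskola = 0.03502 / 0.01604 = 2.1833
β_P = Σ w_i β_i = 0.10×1.8242 + 0.22×0.9040 + 0.23×0.7064 + 0.25×1.6490 + 0.10×0.3722 + 0.10×2.1833 = 1.2116
E(R_P) = R_f + β_P × MRP = 3.24% + 1.2116 × 9.28% = 14.48%

14.48%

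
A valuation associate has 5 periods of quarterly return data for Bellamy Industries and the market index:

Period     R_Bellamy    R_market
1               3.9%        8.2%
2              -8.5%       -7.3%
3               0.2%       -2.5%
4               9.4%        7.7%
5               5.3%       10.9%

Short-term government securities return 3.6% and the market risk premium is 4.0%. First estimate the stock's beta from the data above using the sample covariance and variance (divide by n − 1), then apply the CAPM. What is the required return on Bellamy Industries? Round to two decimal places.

Mean R_i = (3.9 − 8.5 + 0.2 + 9.4 + 5.3) / 5 = 2.0600%
Mean R_m = (8.2 − 7.3 − 2.5 + 7.7 + 10.9) / 5 = 3.4000%
Σ(R_i − R̄_i)(R_m − R̄_m) = 188.6600  ⇒  Cov = 188.6600 / 4 = 47.1650
Σ(R_m − R̄_m)² = 247.0800  ⇒  Var(R_m) = 247.0800 / 4 = 61.7700
β = Cov / Var(R_m) = 47.1650 / 61.7700 = 0.7636
E(R) = R_f + β × MRP = 3.6% + 0.7636 × 4.0% = 6.65%

6.65%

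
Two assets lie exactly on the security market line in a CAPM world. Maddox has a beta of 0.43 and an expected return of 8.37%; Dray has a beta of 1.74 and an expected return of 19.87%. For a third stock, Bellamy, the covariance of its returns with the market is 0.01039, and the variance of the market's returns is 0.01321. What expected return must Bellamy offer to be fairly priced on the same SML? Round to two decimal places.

11.50%

MRP = (19.87% − 8.37%) / (1.74 − 0.43) = 8.7786%
R_f = 8.37% − 0.43 × 8.7786% = 4.5952%
β_Bellamy = Cov / Var(R_m) = 0.01039 / 0.01321 = 0.7865
E(R_Bellamy) = R_f + β × MRP = 4.5952% + 0.7865 × 8.7786% = 11.50%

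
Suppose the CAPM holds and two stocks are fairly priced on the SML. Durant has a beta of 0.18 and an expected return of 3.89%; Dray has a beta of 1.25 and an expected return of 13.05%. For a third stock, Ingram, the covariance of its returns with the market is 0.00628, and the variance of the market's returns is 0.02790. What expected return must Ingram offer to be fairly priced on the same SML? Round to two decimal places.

4.28%

MRP = (13.05% − 3.89%) / (1.25 − 0.18) = 8.5607%
R_f = 3.89% − 0.18 × 8.5607% = 2.3491%
β_Ingram = Cov / Var(R_m) = 0.00628 / 0.02790 = 0.2251
E(R_Ingram) = R_f + β × MRP = 2.3491% + 0.2251 × 8.5607% = 4.28%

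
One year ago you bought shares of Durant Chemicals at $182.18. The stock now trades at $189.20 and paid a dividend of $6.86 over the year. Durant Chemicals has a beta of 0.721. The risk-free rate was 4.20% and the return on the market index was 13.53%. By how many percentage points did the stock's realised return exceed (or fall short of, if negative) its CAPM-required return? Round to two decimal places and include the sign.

Realised HPR = (P1 + D1 − P0) / P0 = (189.20 + 6.86 − 182.18) / 182.18 = 13.88 / 182.18 = 7.6188%
MRP = 13.53% − 4.20% = 9.33%
CAPM required = R_f + β·MRP = 4.20% + 0.721 × 9.33% = 10.92693%
α = realised − required = 7.6188% − 10.92693% = -3.31%

-3.31%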